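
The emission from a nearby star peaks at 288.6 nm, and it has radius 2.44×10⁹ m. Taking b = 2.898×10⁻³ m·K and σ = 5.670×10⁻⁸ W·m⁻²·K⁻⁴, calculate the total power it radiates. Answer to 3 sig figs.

P ≈ 4.31×10²⁸ W

Wien's law: T = b/λ_max = 2.898×10⁻³/2.886×10⁻⁷ = 10041.6 K.
Surface area A = 4πR² = 4π(2.44×10⁹ m)² = 7.48151×10¹⁹ m².
Then P = σAT⁴ = 5.670×10⁻⁸×7.48151×10¹⁹×(10041.6)⁴ = 4.31×10²⁸ W.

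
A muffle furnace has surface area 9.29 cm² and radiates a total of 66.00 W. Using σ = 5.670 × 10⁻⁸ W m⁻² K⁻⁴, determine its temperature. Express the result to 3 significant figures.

T ≈ 1.06×10³ K

Area A = 9.29 cm² = 9.29×10⁻⁴ m².
P = σAT⁴ ⇒ T = (P/(σA))^(1/4) = (66.00/(5.670×10⁻⁸×9.29×10⁻⁴))^(1/4) = 1.06×10³ K.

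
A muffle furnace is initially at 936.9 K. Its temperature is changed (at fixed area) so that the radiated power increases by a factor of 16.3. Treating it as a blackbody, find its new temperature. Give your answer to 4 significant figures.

P ∝ T⁴, so T₂/T₁ = (P₂/P₁)^(1/4) = (16.3)^(1/4) = 2.00931.
T₂ = 936.9 × 2.00931 = 1883 K.

T₂ ≈ 1883 K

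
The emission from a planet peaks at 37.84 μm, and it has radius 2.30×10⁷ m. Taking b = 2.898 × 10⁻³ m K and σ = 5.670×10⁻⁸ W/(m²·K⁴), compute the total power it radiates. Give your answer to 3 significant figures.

Wien's law: T = b/λ_max = 2.898×10⁻³/3.784×10⁻⁵ = 76.5856 K.
Surface area A = 4πR² = 4π(2.30×10⁷ m)² = 6.64761×10¹⁵ m².
Then P = σAT⁴ = 5.670×10⁻⁸×6.64761×10¹⁵×(76.5856)⁴ = 1.30×10¹⁶ W.

P ≈ 1.30×10¹⁶ W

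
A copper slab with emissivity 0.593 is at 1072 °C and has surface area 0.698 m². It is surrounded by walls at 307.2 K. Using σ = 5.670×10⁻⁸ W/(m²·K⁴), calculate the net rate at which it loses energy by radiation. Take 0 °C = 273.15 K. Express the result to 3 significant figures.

Net loss ≈ 7.66×10⁴ W

T = 1072 °C + 273.15 = 1345.15 K.
Area A = 0.698 m².
Net radiated power P_net = εσA(T⁴ − T₀⁴) = 0.593×5.670×10⁻⁸×0.698×(1345.15⁴ − 307.2⁴).
T⁴ − T₀⁴ = 3.27403×10¹² − 8.90604×10⁹ = 3.26512×10¹² K⁴, so P_net = 7.66×10⁴ W.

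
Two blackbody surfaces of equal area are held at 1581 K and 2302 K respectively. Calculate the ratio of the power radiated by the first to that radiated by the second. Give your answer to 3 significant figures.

With equal areas, P₁/P₂ = (T₁/T₂)⁴ = (1581/2302)⁴ = 0.222.

P₁/P₂ ≈ 0.222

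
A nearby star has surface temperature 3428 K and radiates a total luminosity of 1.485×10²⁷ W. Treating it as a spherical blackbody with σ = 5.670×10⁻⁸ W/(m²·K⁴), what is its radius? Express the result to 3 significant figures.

R ≈ 3.88×10⁹ m

L = 4πR²σT⁴ ⇒ R = √(L/(4πσT⁴)).
σT⁴ = 7.82972×10⁶ W/m², so R = √(1.485×10²⁷/(4π×7.82972×10⁶)) = 3.88×10⁹ m.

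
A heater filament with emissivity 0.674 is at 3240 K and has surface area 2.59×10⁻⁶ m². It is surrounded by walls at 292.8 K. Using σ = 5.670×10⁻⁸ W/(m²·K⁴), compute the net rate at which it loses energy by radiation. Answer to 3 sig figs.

Area A = 2.59×10⁻⁶ m².
Net radiated power P_net = εσA(T⁴ − T₀⁴) = 0.674×5.670×10⁻⁸×2.59×10⁻⁶×(3240⁴ − 292.8⁴).
T⁴ − T₀⁴ = 1.10200×10¹⁴ − 7.34995×10⁹ = 1.10193×10¹⁴ K⁴, so P_net = 10.9 W.

Net loss ≈ 10.9 W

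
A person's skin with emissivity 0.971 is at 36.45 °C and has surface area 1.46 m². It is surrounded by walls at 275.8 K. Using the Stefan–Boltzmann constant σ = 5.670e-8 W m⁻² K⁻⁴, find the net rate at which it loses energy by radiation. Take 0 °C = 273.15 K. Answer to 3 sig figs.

T = 36.45 °C + 273.15 = 309.60 K.
Area A = 1.46 m².
Net radiated power P_net = εσA(T⁴ − T₀⁴) = 0.971×5.670×10⁻⁸×1.46×(309.60⁴ − 275.8⁴).
T⁴ − T₀⁴ = 9.18764×10⁹ − 5.78598×10⁹ = 3.40166×10⁹ K⁴, so P_net = 273 W.

Net loss ≈ 273 W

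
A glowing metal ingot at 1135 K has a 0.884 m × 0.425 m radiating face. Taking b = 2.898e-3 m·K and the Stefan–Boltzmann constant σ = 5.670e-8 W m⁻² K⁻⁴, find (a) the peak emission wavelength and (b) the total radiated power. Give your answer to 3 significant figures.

λ_max ≈ 2.55 μm; P ≈ 3.54×10⁴ W

(a) λ_max = b/T = 2.898×10⁻³/1135 = 2.553×10⁻⁶ m = 2.55 μm.
Area A = 0.884 × 0.425 = 0.3757 m².
(b) P = σAT⁴ = 5.670×10⁻⁸×0.3757×(1135)⁴ = 3.54×10⁴ W.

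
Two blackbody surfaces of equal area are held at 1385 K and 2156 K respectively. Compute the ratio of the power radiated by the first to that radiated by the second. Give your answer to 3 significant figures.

With equal areas, P₁/P₂ = (T₁/T₂)⁴ = (1385/2156)⁴ = 0.170.

P₁/P₂ ≈ 0.170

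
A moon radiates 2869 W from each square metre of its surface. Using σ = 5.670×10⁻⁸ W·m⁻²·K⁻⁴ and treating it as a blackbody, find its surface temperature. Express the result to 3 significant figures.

I = σT⁴, so T = (I/σ)^(1/4) = (2869/(5.670×10⁻⁸))^(1/4) = 474 K.

T ≈ 474 K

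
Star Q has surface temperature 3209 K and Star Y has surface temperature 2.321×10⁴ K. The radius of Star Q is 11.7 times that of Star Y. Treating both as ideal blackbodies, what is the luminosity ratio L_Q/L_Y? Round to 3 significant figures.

L_Q/L_Y ≈ 0.0500

L ∝ R²T⁴, so L_Q/L_Y = (R_Q/R_Y)²(T_Q/T_Y)⁴ = (11.7)² × (3209/2.321×10⁴)⁴ = 136.89 × 3.65408×10⁻⁴ = 0.0500.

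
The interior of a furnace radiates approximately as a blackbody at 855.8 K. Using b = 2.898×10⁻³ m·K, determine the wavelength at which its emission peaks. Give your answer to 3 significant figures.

Wien's displacement law: λ_max = b/T = (2.898×10⁻³ m·K)/(855.8 K) = 3.386×10⁻⁶ m.
That is 3.39 μm, in the infrared range.

λ_max ≈ 3.39 μm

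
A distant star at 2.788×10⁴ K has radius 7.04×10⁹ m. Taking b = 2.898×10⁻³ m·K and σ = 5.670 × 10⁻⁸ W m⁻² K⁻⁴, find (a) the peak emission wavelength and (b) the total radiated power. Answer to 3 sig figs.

(a) λ_max = b/T = 2.898×10⁻³/2.788×10⁴ = 1.039×10⁻⁷ m = 104 nm.
Surface area A = 4πR² = 4π(7.04×10⁹ m)² = 6.22809×10²⁰ m².
(b) P = σAT⁴ = 5.670×10⁻⁸×6.22809×10²⁰×(2.788×10⁴)⁴ = 2.13×10³¹ W.

λ_max ≈ 104 nm; P ≈ 2.13×10³¹ W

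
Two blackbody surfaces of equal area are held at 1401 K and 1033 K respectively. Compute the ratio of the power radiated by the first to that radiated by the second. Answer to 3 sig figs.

With equal areas, P₁/P₂ = (T₁/T₂)⁴ = (1401/1033)⁴ = 3.38.

P₁/P₂ ≈ 3.38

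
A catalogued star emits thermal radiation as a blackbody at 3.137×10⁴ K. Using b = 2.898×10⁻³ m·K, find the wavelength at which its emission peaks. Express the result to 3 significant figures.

λ_max ≈ 92.4 nm

Wien's displacement law: λ_max = b/T = (2.898×10⁻³ m·K)/(3.137×10⁴ K) = 9.238×10⁻⁸ m.
That is 92.4 nm, in the ultraviolet range.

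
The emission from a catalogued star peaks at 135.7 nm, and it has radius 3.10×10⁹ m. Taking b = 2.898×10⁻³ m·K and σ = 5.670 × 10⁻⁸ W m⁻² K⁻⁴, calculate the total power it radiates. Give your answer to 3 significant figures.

Wien's law: T = b/λ_max = 2.898×10⁻³/1.357×10⁻⁷ = 21355.9 K.
Surface area A = 4πR² = 4π(3.10×10⁹ m)² = 1.20763×10²⁰ m².
Then P = σAT⁴ = 5.670×10⁻⁸×1.20763×10²⁰×(21355.9)⁴ = 1.42×10³⁰ W.

P ≈ 1.42×10³⁰ W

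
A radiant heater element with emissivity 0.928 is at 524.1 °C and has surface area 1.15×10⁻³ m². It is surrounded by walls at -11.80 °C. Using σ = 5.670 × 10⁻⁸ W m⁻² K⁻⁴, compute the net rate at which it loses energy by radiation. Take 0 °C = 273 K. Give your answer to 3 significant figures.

T = 524.1 °C + 273 = 797.1 K.
Surroundings: T = -11.80 °C + 273 = 261.20 K.
Area A = 1.15×10⁻³ m².
Net radiated power P_net = εσA(T⁴ − T₀⁴) = 0.928×5.670×10⁻⁸×1.15×10⁻³×(797.1⁴ − 261.20⁴).
T⁴ − T₀⁴ = 4.03693×10¹¹ − 4.65471×10⁹ = 3.99038×10¹¹ K⁴, so P_net = 24.1 W.

Net loss ≈ 24.1 W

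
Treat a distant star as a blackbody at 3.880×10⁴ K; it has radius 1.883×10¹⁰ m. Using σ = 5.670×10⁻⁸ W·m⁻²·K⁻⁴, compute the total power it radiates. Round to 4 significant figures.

P ≈ 5.726×10³² W

Surface area A = 4πR² = 4π(1.883×10¹⁰ m)² = 4.45564×10²¹ m².
P = σAT⁴ = 5.670×10⁻⁸ × 4.45564×10²¹ × (3.880×10⁴)⁴ = 5.726×10³² W.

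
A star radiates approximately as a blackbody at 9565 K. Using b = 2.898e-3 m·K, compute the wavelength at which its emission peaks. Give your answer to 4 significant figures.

Wien's displacement law: λ_max = b/T = (2.898×10⁻³ m·K)/(9565 K) = 3.0298×10⁻⁷ m.
That is 303.0 nm, in the ultraviolet range.

λ_max ≈ 303.0 nm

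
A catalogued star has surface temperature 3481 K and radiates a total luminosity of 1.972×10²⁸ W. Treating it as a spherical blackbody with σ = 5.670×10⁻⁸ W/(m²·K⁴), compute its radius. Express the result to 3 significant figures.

R ≈ 1.37×10¹⁰ m

L = 4πR²σT⁴ ⇒ R = √(L/(4πσT⁴)).
σT⁴ = 8.32529×10⁶ W/m², so R = √(1.972×10²⁸/(4π×8.32529×10⁶)) = 1.37×10¹⁰ m.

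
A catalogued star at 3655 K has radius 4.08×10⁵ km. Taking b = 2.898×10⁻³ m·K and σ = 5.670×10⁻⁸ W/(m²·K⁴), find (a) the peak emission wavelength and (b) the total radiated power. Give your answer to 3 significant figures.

λ_max ≈ 793 nm; P ≈ 2.12×10²⁵ W

(a) λ_max = b/T = 2.898×10⁻³/3655 = 7.929×10⁻⁷ m = 793 nm.
Surface area A = 4πR² = 4π(4.08×10⁸ m)² = 2.09185×10¹⁸ m².
(b) P = σAT⁴ = 5.670×10⁻⁸×2.09185×10¹⁸×(3655)⁴ = 2.12×10²⁵ W.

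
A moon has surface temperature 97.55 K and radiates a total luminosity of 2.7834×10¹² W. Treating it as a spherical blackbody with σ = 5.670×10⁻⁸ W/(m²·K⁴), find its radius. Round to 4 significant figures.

R ≈ 2.077×10⁵ m

L = 4πR²σT⁴ ⇒ R = √(L/(4πσT⁴)).
σT⁴ = 5.13443 W/m², so R = √(2.7834×10¹²/(4π×5.13443)) = 2.077×10⁵ m.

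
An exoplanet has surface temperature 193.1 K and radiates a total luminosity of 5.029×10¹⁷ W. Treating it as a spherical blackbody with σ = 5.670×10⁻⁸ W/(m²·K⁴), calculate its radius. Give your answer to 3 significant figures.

R ≈ 2.25×10⁷ m

L = 4πR²σT⁴ ⇒ R = √(L/(4πσT⁴)).
σT⁴ = 78.8337 W/m², so R = √(5.029×10¹⁷/(4π×78.8337)) = 2.25×10⁷ m.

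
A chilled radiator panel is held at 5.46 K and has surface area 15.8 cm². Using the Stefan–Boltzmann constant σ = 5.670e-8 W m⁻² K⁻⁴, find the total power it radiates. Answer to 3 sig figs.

Area A = 15.8 cm² = 1.58×10⁻³ m².
P = σAT⁴ = 5.670×10⁻⁸ × 1.58×10⁻³ × (5.46)⁴ = 7.96×10⁻⁸ W.

P ≈ 7.96×10⁻⁸ W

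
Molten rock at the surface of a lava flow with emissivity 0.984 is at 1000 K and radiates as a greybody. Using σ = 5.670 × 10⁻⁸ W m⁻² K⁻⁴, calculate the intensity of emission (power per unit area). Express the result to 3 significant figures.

I ≈ 5.58×10⁴ W/m²

Stefan–Boltzmann: I = εσT⁴ = 0.984 × 5.670×10⁻⁸ × (1000)⁴ = 5.58×10⁴ W/m².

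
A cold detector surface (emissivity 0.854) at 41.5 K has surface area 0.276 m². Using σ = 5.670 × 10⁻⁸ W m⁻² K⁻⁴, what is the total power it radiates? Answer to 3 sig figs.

Area A = 0.276 m².
P = εσAT⁴ = 0.854 × 5.670×10⁻⁸ × 0.276 × (41.5)⁴ = 0.0396 W.

P ≈ 0.0396 W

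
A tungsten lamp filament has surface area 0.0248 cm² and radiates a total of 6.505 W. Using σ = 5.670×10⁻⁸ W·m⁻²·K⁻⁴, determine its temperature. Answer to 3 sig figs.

Area A = 0.0248 cm² = 2.48×10⁻⁶ m².
P = σAT⁴ ⇒ T = (P/(σA))^(1/4) = (6.505/(5.670×10⁻⁸×2.48×10⁻⁶))^(1/4) = 2.61×10³ K.

T ≈ 2.61×10³ K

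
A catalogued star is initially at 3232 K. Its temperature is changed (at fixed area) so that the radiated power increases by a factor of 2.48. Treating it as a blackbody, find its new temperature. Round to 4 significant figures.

P ∝ T⁴, so T₂/T₁ = (P₂/P₁)^(1/4) = (2.48)^(1/4) = 1.25491.
T₂ = 3232 × 1.25491 = 4056 K.

T₂ ≈ 4056 K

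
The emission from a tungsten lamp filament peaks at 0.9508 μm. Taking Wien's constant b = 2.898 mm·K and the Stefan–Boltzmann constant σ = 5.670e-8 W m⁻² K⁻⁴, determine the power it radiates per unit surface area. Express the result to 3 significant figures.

I ≈ 4.89×10⁶ W/m²

Wien's law: T = b/λ_max = 2.898×10⁻³/9.508×10⁻⁷ = 3047.96 K.
Then I = σT⁴ = 5.670×10⁻⁸×(3047.96)⁴ = 4.89×10⁶ W/m².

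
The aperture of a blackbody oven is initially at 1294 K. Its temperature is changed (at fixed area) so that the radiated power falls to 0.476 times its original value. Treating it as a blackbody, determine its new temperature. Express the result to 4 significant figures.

P ∝ T⁴, so T₂/T₁ = (P₂/P₁)^(1/4) = (0.476)^(1/4) = 0.830619.
T₂ = 1294 × 0.830619 = 1075 K.

T₂ ≈ 1075 K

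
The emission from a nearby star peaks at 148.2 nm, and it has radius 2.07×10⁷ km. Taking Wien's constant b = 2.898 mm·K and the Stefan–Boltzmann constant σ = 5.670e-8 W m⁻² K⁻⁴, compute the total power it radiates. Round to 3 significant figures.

P ≈ 4.46×10³¹ W

Wien's law: T = b/λ_max = 2.898×10⁻³/1.482×10⁻⁷ = 19554.7 K.
Surface area A = 4πR² = 4π(2.07×10¹⁰ m)² = 5.38456×10²¹ m².
Then P = σAT⁴ = 5.670×10⁻⁸×5.38456×10²¹×(19554.7)⁴ = 4.46×10³¹ W.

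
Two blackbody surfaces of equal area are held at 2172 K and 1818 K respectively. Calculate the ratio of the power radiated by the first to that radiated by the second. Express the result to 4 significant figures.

P₁/P₂ ≈ 2.037

With equal areas, P₁/P₂ = (T₁/T₂)⁴ = (2172/1818)⁴ = 2.037.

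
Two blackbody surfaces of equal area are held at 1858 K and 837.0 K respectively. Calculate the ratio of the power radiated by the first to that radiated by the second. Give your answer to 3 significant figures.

With equal areas, P₁/P₂ = (T₁/T₂)⁴ = (1858/837.0)⁴ = 24.3.

P₁/P₂ ≈ 24.3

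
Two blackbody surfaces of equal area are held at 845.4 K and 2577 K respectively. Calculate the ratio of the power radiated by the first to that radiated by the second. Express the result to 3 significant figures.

With equal areas, P₁/P₂ = (T₁/T₂)⁴ = (845.4/2577)⁴ = 0.0116.

P₁/P₂ ≈ 0.0116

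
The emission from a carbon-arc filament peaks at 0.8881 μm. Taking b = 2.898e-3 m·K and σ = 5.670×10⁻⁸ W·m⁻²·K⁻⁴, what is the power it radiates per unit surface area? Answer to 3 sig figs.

I ≈ 6.43×10⁶ W/m²

Wien's law: T = b/λ_max = 2.898×10⁻³/8.881×10⁻⁷ = 3263.15 K.
Then I = σT⁴ = 5.670×10⁻⁸×(3263.15)⁴ = 6.43×10⁶ W/m².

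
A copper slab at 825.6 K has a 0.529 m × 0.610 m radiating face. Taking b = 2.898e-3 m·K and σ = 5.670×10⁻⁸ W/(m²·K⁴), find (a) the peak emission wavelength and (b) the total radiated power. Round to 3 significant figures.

(a) λ_max = b/T = 2.898×10⁻³/825.6 = 3.510×10⁻⁶ m = 3.51 μm.
Area A = 0.529 × 0.610 = 0.32269 m².
(b) P = σAT⁴ = 5.670×10⁻⁸×0.32269×(825.6)⁴ = 8.50×10³ W.

λ_max ≈ 3.51 μm; P ≈ 8.50×10³ W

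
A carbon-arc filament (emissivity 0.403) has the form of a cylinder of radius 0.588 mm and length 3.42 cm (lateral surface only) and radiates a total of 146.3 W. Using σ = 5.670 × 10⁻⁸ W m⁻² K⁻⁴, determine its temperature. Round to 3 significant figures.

T ≈ 2.67×10³ K

Lateral area A = 2πrL = 2π×5.88×10⁻⁴×0.0342 = 1.26352×10⁻⁴ m².
P = εσAT⁴ ⇒ T = (P/(εσA))^(1/4) = (146.3/(0.403×5.670×10⁻⁸×1.26352×10⁻⁴))^(1/4) = 2.67×10³ K.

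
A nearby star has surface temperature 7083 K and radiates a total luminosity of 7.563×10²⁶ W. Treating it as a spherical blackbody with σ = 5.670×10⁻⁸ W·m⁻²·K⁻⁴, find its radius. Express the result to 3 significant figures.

L = 4πR²σT⁴ ⇒ R = √(L/(4πσT⁴)).
σT⁴ = 1.42709×10⁸ W/m², so R = √(7.563×10²⁶/(4π×1.42709×10⁸)) = 6.49×10⁸ m.

R ≈ 6.49×10⁸ m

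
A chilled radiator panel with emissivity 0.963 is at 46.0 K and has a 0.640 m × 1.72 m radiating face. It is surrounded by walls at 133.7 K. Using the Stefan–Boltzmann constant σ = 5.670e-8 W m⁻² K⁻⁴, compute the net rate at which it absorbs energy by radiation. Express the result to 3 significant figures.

Net gain ≈ 18.9 W

Area A = 0.640 × 1.72 = 1.1008 m².
Net radiated power P_net = εσA(T⁴ − T₀⁴) = 0.963×5.670×10⁻⁸×1.1008×(46.0⁴ − 133.7⁴).
T⁴ − T₀⁴ = 4.47746×10⁶ − 3.19540×10⁸ = -3.15063×10⁸ K⁴, so P_net = -18.9 W — negative, meaning a net gain of 18.9 W.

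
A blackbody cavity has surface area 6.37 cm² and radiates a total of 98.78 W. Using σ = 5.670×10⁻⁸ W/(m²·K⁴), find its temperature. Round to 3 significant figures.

Area A = 6.37 cm² = 6.37×10⁻⁴ m².
P = σAT⁴ ⇒ T = (P/(σA))^(1/4) = (98.78/(5.670×10⁻⁸×6.37×10⁻⁴))^(1/4) = 1.29×10³ K.

T ≈ 1.29×10³ K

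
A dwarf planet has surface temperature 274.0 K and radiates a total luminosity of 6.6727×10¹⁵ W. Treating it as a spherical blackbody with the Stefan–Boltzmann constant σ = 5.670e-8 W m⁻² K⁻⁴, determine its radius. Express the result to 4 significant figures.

R ≈ 1.289×10⁶ m

L = 4πR²σT⁴ ⇒ R = √(L/(4πσT⁴)).
σT⁴ = 319.584 W/m², so R = √(6.6727×10¹⁵/(4π×319.584)) = 1.289×10⁶ m.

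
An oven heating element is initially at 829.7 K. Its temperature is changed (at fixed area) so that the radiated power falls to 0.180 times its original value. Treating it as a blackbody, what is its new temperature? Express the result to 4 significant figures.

P ∝ T⁴, so T₂/T₁ = (P₂/P₁)^(1/4) = (0.180)^(1/4) = 0.651356.
T₂ = 829.7 × 0.651356 = 540.4 K.

T₂ ≈ 540.4 K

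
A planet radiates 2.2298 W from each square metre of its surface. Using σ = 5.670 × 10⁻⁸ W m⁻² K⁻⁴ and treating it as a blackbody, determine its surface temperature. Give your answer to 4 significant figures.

T ≈ 79.19 K

I = σT⁴, so T = (I/σ)^(1/4) = (2.2298/(5.670×10⁻⁸))^(1/4) = 79.19 K.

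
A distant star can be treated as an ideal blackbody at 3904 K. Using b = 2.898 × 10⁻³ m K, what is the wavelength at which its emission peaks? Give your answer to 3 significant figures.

Wien's displacement law: λ_max = b/T = (2.898×10⁻³ m·K)/(3904 K) = 7.423×10⁻⁷ m.
That is 0.742 μm, in the visible range.

λ_max ≈ 0.742 μm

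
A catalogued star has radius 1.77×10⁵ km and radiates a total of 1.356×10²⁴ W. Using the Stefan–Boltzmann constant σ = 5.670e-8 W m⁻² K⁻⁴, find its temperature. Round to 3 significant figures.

T ≈ 2.79×10³ K

Surface area A = 4πR² = 4π(1.77×10⁸ m)² = 3.93692×10¹⁷ m².
P = σAT⁴ ⇒ T = (P/(σA))^(1/4) = (1.356×10²⁴/(5.670×10⁻⁸×3.93692×10¹⁷))^(1/4) = 2.79×10³ K.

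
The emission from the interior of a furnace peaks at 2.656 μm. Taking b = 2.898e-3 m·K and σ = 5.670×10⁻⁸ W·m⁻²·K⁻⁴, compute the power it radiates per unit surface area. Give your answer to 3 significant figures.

I ≈ 8.04×10⁴ W/m²

Wien's law: T = b/λ_max = 2.898×10⁻³/2.656×10⁻⁶ = 1091.11 K.
Then I = σT⁴ = 5.670×10⁻⁸×(1091.11)⁴ = 8.04×10⁴ W/m².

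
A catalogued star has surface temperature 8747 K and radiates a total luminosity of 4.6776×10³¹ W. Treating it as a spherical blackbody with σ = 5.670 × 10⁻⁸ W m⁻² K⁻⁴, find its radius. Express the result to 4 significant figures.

L = 4πR²σT⁴ ⇒ R = √(L/(4πσT⁴)).
σT⁴ = 3.31909×10⁸ W/m², so R = √(4.6776×10³¹/(4π×3.31909×10⁸)) = 1.059×10¹¹ m.

R ≈ 1.059×10¹¹ m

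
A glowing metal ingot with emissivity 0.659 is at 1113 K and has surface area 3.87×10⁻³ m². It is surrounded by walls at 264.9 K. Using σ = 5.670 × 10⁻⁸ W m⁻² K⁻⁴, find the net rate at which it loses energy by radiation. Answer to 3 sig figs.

Net loss ≈ 221 W

Area A = 3.87×10⁻³ m².
Net radiated power P_net = εσA(T⁴ − T₀⁴) = 0.659×5.670×10⁻⁸×3.87×10⁻³×(1113⁴ − 264.9⁴).
T⁴ − T₀⁴ = 1.53455×10¹² − 4.92411×10⁹ = 1.52963×10¹² K⁴, so P_net = 221 W.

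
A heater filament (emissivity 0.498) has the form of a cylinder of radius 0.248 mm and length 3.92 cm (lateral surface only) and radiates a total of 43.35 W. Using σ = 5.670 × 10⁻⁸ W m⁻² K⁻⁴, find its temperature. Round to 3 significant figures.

Lateral area A = 2πrL = 2π×2.48×10⁻⁴×0.0392 = 6.10826×10⁻⁵ m².
P = εσAT⁴ ⇒ T = (P/(εσA))^(1/4) = (43.35/(0.498×5.670×10⁻⁸×6.10826×10⁻⁵))^(1/4) = 2.24×10³ K.

T ≈ 2.24×10³ K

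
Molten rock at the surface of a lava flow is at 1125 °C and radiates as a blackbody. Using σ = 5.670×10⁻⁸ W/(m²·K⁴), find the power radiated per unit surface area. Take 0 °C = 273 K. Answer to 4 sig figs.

I ≈ 2.166×10⁵ W/m²

T = 1125 °C + 273 = 1398 K.
Stefan–Boltzmann: I = σT⁴ = 5.670×10⁻⁸ × (1398)⁴ = 2.166×10⁵ W/m².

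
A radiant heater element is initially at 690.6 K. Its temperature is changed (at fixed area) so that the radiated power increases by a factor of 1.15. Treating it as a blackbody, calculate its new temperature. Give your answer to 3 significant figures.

T₂ ≈ 715 K

P ∝ T⁴, so T₂/T₁ = (P₂/P₁)^(1/4) = (1.15)^(1/4) = 1.03556.
T₂ = 690.6 × 1.03556 = 715 K.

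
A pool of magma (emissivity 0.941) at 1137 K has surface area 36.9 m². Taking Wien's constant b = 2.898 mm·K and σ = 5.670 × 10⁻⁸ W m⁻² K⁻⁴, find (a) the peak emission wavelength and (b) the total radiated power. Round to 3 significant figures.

λ_max ≈ 2.55 μm; P ≈ 3.29×10⁶ W

(a) λ_max = b/T = 2.898×10⁻³/1137 = 2.549×10⁻⁶ m = 2.55 μm.
Area A = 36.9 m².
(b) P = εσAT⁴ = 0.941×5.670×10⁻⁸×36.9×(1137)⁴ = 3.29×10⁶ W.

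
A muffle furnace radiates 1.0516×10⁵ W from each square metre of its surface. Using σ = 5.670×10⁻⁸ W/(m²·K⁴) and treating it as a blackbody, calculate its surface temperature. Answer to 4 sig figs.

T ≈ 1167 K

I = σT⁴, so T = (I/σ)^(1/4) = (1.0516×10⁵/(5.670×10⁻⁸))^(1/4) = 1167 K.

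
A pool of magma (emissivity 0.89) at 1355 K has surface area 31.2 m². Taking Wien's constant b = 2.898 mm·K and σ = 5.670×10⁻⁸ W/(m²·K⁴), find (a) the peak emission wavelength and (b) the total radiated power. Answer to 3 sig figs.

(a) λ_max = b/T = 2.898×10⁻³/1355 = 2.139×10⁻⁶ m = 2.14 μm.
Area A = 31.2 m².
(b) P = εσAT⁴ = 0.89×5.670×10⁻⁸×31.2×(1355)⁴ = 5.31×10⁶ W.

λ_max ≈ 2.14 μm; P ≈ 5.31×10⁶ W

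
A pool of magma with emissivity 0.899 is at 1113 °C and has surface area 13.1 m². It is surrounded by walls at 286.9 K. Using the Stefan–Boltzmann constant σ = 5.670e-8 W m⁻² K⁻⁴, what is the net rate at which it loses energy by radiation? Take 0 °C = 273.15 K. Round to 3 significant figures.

Net loss ≈ 2.46×10⁶ W

T = 1113 °C + 273.15 = 1386.15 K.
Area A = 13.1 m².
Net radiated power P_net = εσA(T⁴ − T₀⁴) = 0.899×5.670×10⁻⁸×13.1×(1386.15⁴ − 286.9⁴).
T⁴ − T₀⁴ = 3.69182×10¹² − 6.77520×10⁹ = 3.68504×10¹² K⁴, so P_net = 2.46×10⁶ W.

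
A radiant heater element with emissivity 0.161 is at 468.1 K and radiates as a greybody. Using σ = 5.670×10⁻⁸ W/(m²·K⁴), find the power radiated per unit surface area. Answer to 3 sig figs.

Stefan–Boltzmann: I = εσT⁴ = 0.161 × 5.670×10⁻⁸ × (468.1)⁴ = 438 W/m².

I ≈ 438 W/m²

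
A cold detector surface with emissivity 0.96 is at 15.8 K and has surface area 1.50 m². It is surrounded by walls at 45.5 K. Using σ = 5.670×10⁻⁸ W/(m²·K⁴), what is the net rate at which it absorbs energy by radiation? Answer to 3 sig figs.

Net gain ≈ 0.345 W

Area A = 1.50 m².
Net radiated power P_net = εσA(T⁴ − T₀⁴) = 0.96×5.670×10⁻⁸×1.50×(15.8⁴ − 45.5⁴).
T⁴ − T₀⁴ = 62320.1 − 4.28594×10⁶ = -4.22362×10⁶ K⁴, so P_net = -0.345 W — negative, meaning a net gain of 0.345 W.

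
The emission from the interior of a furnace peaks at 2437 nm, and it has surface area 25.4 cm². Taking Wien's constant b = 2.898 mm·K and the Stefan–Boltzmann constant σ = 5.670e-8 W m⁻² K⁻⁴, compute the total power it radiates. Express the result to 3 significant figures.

P ≈ 288 W

Wien's law: T = b/λ_max = 2.898×10⁻³/2.437×10⁻⁶ = 1189.17 K.
Area A = 25.4 cm² = 2.54×10⁻³ m².
Then P = σAT⁴ = 5.670×10⁻⁸×2.54×10⁻³×(1189.17)⁴ = 288 W.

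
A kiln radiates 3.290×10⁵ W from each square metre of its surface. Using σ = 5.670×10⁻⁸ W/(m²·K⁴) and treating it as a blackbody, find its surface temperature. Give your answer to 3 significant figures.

I = σT⁴, so T = (I/σ)^(1/4) = (3.290×10⁵/(5.670×10⁻⁸))^(1/4) = 1.55×10³ K.

T ≈ 1.55×10³ K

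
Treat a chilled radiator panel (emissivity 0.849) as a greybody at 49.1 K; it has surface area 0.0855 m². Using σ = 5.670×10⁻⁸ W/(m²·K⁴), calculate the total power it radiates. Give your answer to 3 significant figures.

P ≈ 0.0239 W

Area A = 0.0855 m².
P = εσAT⁴ = 0.849 × 5.670×10⁻⁸ × 0.0855 × (49.1)⁴ = 0.0239 W.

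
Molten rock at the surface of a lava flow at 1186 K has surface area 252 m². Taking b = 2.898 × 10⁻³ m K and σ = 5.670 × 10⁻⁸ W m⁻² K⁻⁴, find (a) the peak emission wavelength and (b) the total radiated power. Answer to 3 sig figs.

λ_max ≈ 2.44 μm; P ≈ 2.83×10⁷ W

(a) λ_max = b/T = 2.898×10⁻³/1186 = 2.444×10⁻⁶ m = 2.44 μm.
Area A = 252 m².
(b) P = σAT⁴ = 5.670×10⁻⁸×252×(1186)⁴ = 2.83×10⁷ W.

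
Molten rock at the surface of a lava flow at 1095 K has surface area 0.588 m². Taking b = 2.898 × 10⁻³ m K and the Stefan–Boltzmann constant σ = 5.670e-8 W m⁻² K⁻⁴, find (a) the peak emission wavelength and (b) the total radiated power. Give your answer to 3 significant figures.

(a) λ_max = b/T = 2.898×10⁻³/1095 = 2.647×10⁻⁶ m = 2.65 μm.
Area A = 0.588 m².
(b) P = σAT⁴ = 5.670×10⁻⁸×0.588×(1095)⁴ = 4.79×10⁴ W.

λ_max ≈ 2.65 μm; P ≈ 4.79×10⁴ W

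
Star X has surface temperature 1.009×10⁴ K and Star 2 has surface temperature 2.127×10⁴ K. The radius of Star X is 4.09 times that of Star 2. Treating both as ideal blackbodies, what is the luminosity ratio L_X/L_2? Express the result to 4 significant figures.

L ∝ R²T⁴, so L_X/L_2 = (R_X/R_2)²(T_X/T_2)⁴ = (4.09)² × (1.009×10⁴/2.127×10⁴)⁴ = 16.7281 × 0.0506401 = 0.8471.

L_X/L_2 ≈ 0.8471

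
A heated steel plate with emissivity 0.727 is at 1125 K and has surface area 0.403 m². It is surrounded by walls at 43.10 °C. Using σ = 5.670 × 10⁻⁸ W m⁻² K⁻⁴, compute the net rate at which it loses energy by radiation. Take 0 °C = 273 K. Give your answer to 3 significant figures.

Surroundings: T = 43.10 °C + 273 = 316.10 K.
Area A = 0.403 m².
Net radiated power P_net = εσA(T⁴ − T₀⁴) = 0.727×5.670×10⁻⁸×0.403×(1125⁴ − 316.10⁴).
T⁴ − T₀⁴ = 1.60181×10¹² − 9.98385×10⁹ = 1.59183×10¹² K⁴, so P_net = 2.64×10⁴ W.

Net loss ≈ 2.64×10⁴ W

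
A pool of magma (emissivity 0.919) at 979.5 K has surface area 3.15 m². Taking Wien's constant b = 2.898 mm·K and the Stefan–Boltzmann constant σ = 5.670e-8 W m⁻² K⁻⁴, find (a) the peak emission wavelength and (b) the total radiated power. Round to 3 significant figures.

λ_max ≈ 2.96 μm; P ≈ 1.51×10⁵ W

(a) λ_max = b/T = 2.898×10⁻³/979.5 = 2.959×10⁻⁶ m = 2.96 μm.
Area A = 3.15 m².
(b) P = εσAT⁴ = 0.919×5.670×10⁻⁸×3.15×(979.5)⁴ = 1.51×10⁵ W.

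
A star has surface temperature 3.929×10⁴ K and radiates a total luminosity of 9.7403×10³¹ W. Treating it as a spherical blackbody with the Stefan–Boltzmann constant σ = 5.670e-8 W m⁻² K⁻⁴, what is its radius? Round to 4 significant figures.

R ≈ 7.574×10⁹ m

L = 4πR²σT⁴ ⇒ R = √(L/(4πσT⁴)).
σT⁴ = 1.35117×10¹¹ W/m², so R = √(9.7403×10³¹/(4π×1.35117×10¹¹)) = 7.574×10⁹ m.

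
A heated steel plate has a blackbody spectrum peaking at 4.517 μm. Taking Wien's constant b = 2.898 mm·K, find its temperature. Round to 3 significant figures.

T ≈ 642 K

Wien's law gives T = b/λ_max = (2.898×10⁻³ m·K)/(4.517×10⁻⁶ m) = 642 K.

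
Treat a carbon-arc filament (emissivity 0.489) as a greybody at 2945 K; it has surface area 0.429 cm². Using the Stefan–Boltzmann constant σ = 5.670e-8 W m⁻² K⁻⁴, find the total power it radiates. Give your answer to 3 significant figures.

P ≈ 89.5 W

Area A = 0.429 cm² = 4.29×10⁻⁵ m².
P = εσAT⁴ = 0.489 × 5.670×10⁻⁸ × 4.29×10⁻⁵ × (2945)⁴ = 89.5 W.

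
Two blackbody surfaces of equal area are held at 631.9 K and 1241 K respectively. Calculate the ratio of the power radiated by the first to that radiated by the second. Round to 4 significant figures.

P₁/P₂ ≈ 0.06722

With equal areas, P₁/P₂ = (T₁/T₂)⁴ = (631.9/1241)⁴ = 0.06722.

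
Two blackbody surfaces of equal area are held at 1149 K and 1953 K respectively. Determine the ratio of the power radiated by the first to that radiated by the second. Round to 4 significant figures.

With equal areas, P₁/P₂ = (T₁/T₂)⁴ = (1149/1953)⁴ = 0.1198.

P₁/P₂ ≈ 0.1198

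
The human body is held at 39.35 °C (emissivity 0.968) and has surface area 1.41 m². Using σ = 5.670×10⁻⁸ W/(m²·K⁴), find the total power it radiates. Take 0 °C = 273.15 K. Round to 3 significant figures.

P ≈ 738 W

T = 39.35 °C + 273.15 = 312.50 K.
Area A = 1.41 m².
P = εσAT⁴ = 0.968 × 5.670×10⁻⁸ × 1.41 × (312.50)⁴ = 738 W.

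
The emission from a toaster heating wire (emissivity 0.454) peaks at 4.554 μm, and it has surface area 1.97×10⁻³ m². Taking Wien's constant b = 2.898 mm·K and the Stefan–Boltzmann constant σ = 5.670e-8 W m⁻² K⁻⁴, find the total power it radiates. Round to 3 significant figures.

P ≈ 8.32 W

Wien's law: T = b/λ_max = 2.898×10⁻³/4.554×10⁻⁶ = 636.364 K.
Area A = 1.97×10⁻³ m².
Then P = εσAT⁴ = 0.454×5.670×10⁻⁸×1.97×10⁻³×(636.364)⁴ = 8.32 W.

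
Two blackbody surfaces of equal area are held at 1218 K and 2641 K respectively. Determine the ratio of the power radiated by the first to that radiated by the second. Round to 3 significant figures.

With equal areas, P₁/P₂ = (T₁/T₂)⁴ = (1218/2641)⁴ = 0.0452.

P₁/P₂ ≈ 0.0452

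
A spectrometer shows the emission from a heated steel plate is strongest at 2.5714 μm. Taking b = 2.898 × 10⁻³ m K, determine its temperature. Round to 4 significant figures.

Wien's law gives T = b/λ_max = (2.898×10⁻³ m·K)/(2.5714×10⁻⁶ m) = 1127 K.

T ≈ 1127 K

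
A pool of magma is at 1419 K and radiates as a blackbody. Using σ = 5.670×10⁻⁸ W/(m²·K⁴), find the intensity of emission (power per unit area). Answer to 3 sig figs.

I ≈ 2.30×10⁵ W/m²

Stefan–Boltzmann: I = σT⁴ = 5.670×10⁻⁸ × (1419)⁴ = 2.30×10⁵ W/m².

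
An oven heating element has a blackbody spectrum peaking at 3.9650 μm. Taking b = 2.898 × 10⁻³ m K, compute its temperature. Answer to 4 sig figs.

Wien's law gives T = b/λ_max = (2.898×10⁻³ m·K)/(3.9650×10⁻⁶ m) = 730.9 K.

T ≈ 730.9 K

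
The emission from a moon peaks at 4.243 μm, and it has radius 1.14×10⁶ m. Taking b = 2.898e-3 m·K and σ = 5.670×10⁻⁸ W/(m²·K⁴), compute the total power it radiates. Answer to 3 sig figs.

Wien's law: T = b/λ_max = 2.898×10⁻³/4.243×10⁻⁶ = 683.007 K.
Surface area A = 4πR² = 4π(1.14×10⁶ m)² = 1.63313×10¹³ m².
Then P = σAT⁴ = 5.670×10⁻⁸×1.63313×10¹³×(683.007)⁴ = 2.02×10¹⁷ W.

P ≈ 2.02×10¹⁷ W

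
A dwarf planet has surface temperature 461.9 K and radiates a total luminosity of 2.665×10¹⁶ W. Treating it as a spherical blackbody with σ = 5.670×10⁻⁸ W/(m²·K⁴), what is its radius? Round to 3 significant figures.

L = 4πR²σT⁴ ⇒ R = √(L/(4πσT⁴)).
σT⁴ = 2580.92 W/m², so R = √(2.665×10¹⁶/(4π×2580.92)) = 9.06×10⁵ m.

R ≈ 9.06×10⁵ m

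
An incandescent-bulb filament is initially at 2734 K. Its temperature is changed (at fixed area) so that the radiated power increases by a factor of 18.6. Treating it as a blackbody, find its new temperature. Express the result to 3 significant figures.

T₂ ≈ 5.68×10³ K

P ∝ T⁴, so T₂/T₁ = (P₂/P₁)^(1/4) = (18.6)^(1/4) = 2.07672.
T₂ = 2734 × 2.07672 = 5.68×10³ K.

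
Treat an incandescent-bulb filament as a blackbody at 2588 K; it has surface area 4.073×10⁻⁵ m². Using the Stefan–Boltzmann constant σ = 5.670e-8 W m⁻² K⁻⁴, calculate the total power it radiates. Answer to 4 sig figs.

P ≈ 103.6 W

Area A = 4.073×10⁻⁵ m².
P = σAT⁴ = 5.670×10⁻⁸ × 4.073×10⁻⁵ × (2588)⁴ = 103.6 W.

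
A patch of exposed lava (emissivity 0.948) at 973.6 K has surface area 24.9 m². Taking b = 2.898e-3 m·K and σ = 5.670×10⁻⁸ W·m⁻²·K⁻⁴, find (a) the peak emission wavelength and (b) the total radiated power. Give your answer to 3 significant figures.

λ_max ≈ 2.98 μm; P ≈ 1.20×10⁶ W

(a) λ_max = b/T = 2.898×10⁻³/973.6 = 2.977×10⁻⁶ m = 2.98 μm.
Area A = 24.9 m².
(b) P = εσAT⁴ = 0.948×5.670×10⁻⁸×24.9×(973.6)⁴ = 1.20×10⁶ W.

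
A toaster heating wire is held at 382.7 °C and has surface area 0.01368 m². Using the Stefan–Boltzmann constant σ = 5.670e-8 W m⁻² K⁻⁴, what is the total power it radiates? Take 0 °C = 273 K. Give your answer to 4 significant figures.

T = 382.7 °C + 273 = 655.7 K.
Area A = 0.01368 m².
P = σAT⁴ = 5.670×10⁻⁸ × 0.01368 × (655.7)⁴ = 143.4 W.

P ≈ 143.4 W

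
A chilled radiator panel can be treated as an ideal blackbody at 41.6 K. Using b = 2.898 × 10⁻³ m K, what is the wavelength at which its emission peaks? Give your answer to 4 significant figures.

λ_max ≈ 69.66 μm

Wien's displacement law: λ_max = b/T = (2.898×10⁻³ m·K)/(41.6 K) = 6.9663×10⁻⁵ m.
That is 69.66 μm, in the infrared range.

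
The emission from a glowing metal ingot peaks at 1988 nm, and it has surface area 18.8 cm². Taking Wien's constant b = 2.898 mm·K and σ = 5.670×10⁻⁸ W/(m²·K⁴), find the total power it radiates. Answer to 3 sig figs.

P ≈ 481 W

Wien's law: T = b/λ_max = 2.898×10⁻³/1.988×10⁻⁶ = 1457.75 K.
Area A = 18.8 cm² = 1.88×10⁻³ m².
Then P = σAT⁴ = 5.670×10⁻⁸×1.88×10⁻³×(1457.75)⁴ = 481 W.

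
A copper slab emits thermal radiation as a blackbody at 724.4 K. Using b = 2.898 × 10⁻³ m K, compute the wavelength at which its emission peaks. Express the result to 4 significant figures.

λ_max ≈ 4.001 μm

Wien's displacement law: λ_max = b/T = (2.898×10⁻³ m·K)/(724.4 K) = 4.0006×10⁻⁶ m.
That is 4.001 μm, in the infrared range.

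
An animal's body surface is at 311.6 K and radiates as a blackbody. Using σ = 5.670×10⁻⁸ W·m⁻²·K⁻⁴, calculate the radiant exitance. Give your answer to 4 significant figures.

I ≈ 534.5 W/m²

Stefan–Boltzmann: I = σT⁴ = 5.670×10⁻⁸ × (311.6)⁴ = 534.5 W/m².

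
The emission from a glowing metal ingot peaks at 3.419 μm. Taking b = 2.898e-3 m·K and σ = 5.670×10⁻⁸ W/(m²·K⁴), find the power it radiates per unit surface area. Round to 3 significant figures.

I ≈ 2.93×10⁴ W/m²

Wien's law: T = b/λ_max = 2.898×10⁻³/3.419×10⁻⁶ = 847.616 K.
Then I = σT⁴ = 5.670×10⁻⁸×(847.616)⁴ = 2.93×10⁴ W/m².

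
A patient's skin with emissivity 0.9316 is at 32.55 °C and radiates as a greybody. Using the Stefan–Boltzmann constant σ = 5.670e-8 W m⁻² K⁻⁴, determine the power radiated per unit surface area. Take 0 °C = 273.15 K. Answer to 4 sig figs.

T = 32.55 °C + 273.15 = 305.70 K.
Stefan–Boltzmann: I = εσT⁴ = 0.9316 × 5.670×10⁻⁸ × (305.70)⁴ = 461.3 W/m².

I ≈ 461.3 W/m²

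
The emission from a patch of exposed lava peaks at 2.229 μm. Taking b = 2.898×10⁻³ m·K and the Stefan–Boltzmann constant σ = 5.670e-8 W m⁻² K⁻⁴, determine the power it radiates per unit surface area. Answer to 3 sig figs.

Wien's law: T = b/λ_max = 2.898×10⁻³/2.229×10⁻⁶ = 1300.13 K.
Then I = σT⁴ = 5.670×10⁻⁸×(1300.13)⁴ = 1.62×10⁵ W/m².

I ≈ 1.62×10⁵ W/m²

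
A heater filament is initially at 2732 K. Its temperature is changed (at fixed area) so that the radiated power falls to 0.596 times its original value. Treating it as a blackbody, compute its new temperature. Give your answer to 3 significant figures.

T₂ ≈ 2.40×10³ K

P ∝ T⁴, so T₂/T₁ = (P₂/P₁)^(1/4) = (0.596)^(1/4) = 0.878641.
T₂ = 2732 × 0.878641 = 2.40×10³ K.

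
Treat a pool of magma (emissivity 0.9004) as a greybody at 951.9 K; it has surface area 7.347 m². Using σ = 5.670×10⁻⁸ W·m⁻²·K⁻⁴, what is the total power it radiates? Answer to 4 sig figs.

Area A = 7.347 m².
P = εσAT⁴ = 0.9004 × 5.670×10⁻⁸ × 7.347 × (951.9)⁴ = 3.080×10⁵ W.

P ≈ 3.080×10⁵ W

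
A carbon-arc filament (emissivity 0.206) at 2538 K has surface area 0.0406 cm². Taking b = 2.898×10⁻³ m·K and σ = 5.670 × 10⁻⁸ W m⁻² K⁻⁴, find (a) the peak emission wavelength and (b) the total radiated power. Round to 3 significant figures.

λ_max ≈ 1.14 μm; P ≈ 1.97 W

(a) λ_max = b/T = 2.898×10⁻³/2538 = 1.142×10⁻⁶ m = 1.14 μm.
Area A = 0.0406 cm² = 4.06×10⁻⁶ m².
(b) P = εσAT⁴ = 0.206×5.670×10⁻⁸×4.06×10⁻⁶×(2538)⁴ = 1.97 W.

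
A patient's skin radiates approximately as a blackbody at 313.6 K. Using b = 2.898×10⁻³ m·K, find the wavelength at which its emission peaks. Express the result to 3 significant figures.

λ_max ≈ 9.24 μm

Wien's displacement law: λ_max = b/T = (2.898×10⁻³ m·K)/(313.6 K) = 9.241×10⁻⁶ m.
That is 9.24 μm, in the infrared range.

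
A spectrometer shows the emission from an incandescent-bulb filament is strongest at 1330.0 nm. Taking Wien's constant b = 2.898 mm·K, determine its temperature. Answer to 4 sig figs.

Wien's law gives T = b/λ_max = (2.898×10⁻³ m·K)/(1.3300×10⁻⁶ m) = 2179 K.

T ≈ 2179 K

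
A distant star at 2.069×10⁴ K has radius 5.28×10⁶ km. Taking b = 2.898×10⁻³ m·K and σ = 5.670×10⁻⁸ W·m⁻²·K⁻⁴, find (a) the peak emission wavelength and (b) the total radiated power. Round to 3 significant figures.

(a) λ_max = b/T = 2.898×10⁻³/2.069×10⁴ = 1.401×10⁻⁷ m = 140 nm.
Surface area A = 4πR² = 4π(5.28×10⁹ m)² = 3.50330×10²⁰ m².
(b) P = σAT⁴ = 5.670×10⁻⁸×3.50330×10²⁰×(2.069×10⁴)⁴ = 3.64×10³⁰ W.

λ_max ≈ 140 nm; P ≈ 3.64×10³⁰ W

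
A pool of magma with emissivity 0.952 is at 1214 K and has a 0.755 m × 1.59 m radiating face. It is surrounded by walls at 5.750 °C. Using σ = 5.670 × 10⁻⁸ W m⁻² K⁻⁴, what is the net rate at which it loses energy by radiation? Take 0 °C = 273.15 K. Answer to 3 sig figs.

Surroundings: T = 5.750 °C + 273.15 = 278.900 K.
Area A = 0.755 × 1.59 = 1.20045 m².
Net radiated power P_net = εσA(T⁴ − T₀⁴) = 0.952×5.670×10⁻⁸×1.20045×(1214⁴ − 278.900⁴).
T⁴ − T₀⁴ = 2.17207×10¹² − 6.05054×10⁹ = 2.16602×10¹² K⁴, so P_net = 1.40×10⁵ W.

Net loss ≈ 1.40×10⁵ W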